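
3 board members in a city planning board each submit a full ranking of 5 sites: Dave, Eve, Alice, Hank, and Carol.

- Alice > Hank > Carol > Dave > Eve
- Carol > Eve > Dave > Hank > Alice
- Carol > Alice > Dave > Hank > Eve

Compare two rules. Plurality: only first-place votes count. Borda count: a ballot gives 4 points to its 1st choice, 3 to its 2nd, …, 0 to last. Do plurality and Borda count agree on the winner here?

Yes

Plurality first-place counts: Dave 0, Eve 0, Alice 1, Hank 0, Carol 2 → Carol.
Borda totals: Dave 5, Eve 3, Alice 7, Hank 5, Carol 10 → Carol.
The two rules agree on Carol.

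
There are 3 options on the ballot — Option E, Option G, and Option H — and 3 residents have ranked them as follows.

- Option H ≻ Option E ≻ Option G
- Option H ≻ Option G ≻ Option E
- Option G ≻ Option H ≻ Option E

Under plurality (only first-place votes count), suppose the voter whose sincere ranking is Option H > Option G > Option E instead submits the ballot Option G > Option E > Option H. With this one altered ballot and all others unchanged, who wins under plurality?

Option G

First-place totals with the altered ballot: Option E 0, Option G 2, Option H 1.
The switch changes the winner from Option H to Option G.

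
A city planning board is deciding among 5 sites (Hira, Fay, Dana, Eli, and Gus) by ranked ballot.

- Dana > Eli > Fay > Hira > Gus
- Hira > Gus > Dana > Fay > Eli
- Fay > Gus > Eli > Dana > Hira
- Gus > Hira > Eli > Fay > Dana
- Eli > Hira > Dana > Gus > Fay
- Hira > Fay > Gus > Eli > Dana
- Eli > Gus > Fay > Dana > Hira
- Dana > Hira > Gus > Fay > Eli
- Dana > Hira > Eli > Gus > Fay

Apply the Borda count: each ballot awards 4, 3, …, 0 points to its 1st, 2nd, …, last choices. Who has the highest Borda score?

Borda scores:
  Hira: 1 + 4 + 0 + 3 + 3 + 4 + 0 + 3 + 3 = 21
  Fay: 2 + 1 + 4 + 1 + 0 + 3 + 2 + 1 + 0 = 14
  Dana: 4 + 2 + 1 + 0 + 2 + 0 + 1 + 4 + 4 = 18
  Eli: 3 + 0 + 2 + 2 + 4 + 1 + 4 + 0 + 2 = 18
  Gus: 0 + 3 + 3 + 4 + 1 + 2 + 3 + 2 + 1 = 19
Hira has the highest total.

Hira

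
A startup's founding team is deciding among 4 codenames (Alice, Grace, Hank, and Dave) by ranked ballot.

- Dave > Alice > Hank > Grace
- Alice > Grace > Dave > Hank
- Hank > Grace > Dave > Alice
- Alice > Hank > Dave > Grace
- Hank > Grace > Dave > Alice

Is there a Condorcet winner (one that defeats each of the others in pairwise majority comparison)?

Head-to-head results (5 voters total):
Alice vs Grace: Alice wins 3–2.
Alice vs Hank: Alice wins 3–2.
Alice vs Dave: Dave wins 3–2.
Grace vs Hank: Hank wins 4–1.
Grace vs Dave: Grace wins 3–2.
Hank vs Dave: Hank wins 3–2.
No candidate beats all others: Alice beats Grace beats Dave beats Alice, a majority cycle.

No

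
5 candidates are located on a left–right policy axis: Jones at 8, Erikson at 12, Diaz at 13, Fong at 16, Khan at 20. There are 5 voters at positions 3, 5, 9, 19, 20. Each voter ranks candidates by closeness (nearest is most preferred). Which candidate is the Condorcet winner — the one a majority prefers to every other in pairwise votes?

Jones

With single-peaked preferences on a line, the Condorcet winner is the candidate closest to the median voter.
The median voter (position 9) is closest to Jones at 8.
Check: Jones vs Khan — voters closer to Jones: 3 of 5.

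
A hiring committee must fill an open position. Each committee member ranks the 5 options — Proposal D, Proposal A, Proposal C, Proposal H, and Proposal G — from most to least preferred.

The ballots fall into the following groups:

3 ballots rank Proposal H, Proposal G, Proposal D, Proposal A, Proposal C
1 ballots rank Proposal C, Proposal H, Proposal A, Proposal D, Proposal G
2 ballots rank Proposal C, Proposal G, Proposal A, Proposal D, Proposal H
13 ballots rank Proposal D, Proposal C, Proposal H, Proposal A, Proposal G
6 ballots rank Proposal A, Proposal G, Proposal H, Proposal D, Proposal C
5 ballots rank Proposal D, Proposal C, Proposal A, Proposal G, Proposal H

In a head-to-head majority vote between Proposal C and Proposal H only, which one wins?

Proposal C

Ballots ranking Proposal C above Proposal H: 1+2+13+5 = 21.
Ballots ranking Proposal H above Proposal C: 3+6 = 9.
Proposal C wins the head-to-head, 21–9.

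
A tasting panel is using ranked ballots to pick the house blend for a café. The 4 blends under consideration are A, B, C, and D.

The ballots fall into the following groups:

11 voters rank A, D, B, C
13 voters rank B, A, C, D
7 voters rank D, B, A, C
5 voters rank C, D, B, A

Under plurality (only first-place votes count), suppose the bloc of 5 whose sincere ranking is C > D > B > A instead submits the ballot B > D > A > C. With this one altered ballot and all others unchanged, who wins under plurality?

B

First-place totals with the altered ballot: A 11, B 18, C 0, D 7.
The winner is unchanged: still B.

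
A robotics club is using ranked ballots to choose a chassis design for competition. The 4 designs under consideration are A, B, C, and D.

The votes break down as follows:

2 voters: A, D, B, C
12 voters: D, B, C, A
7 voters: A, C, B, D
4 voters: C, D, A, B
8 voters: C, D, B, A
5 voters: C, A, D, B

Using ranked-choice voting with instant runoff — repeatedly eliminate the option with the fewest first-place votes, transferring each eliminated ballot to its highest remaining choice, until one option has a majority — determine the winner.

C

Round 1: C 17, D 12, A 9, B 0. B has the fewest and is eliminated.
Round 2: C 17, D 12, A 9. A has the fewest and is eliminated.
Round 3: C 24, D 14. C has a majority.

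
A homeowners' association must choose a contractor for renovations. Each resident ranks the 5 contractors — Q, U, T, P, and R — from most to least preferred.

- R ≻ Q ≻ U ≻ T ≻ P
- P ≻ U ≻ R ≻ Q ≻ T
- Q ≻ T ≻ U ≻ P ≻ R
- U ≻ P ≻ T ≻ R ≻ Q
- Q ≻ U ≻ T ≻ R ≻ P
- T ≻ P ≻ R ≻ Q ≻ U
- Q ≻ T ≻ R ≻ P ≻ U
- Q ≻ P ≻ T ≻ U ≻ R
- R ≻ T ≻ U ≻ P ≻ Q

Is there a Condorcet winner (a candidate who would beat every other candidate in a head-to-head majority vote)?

No

Head-to-head results (9 voters total):
Q vs U: Q wins 6–3.
Q vs T: Q wins 6–3.
Q vs P: Q wins 5–4.
Q vs R: R wins 5–4.
U vs T: T wins 5–4.
U vs P: U wins 5–4.
U vs R: U wins 5–4.
T vs P: T wins 6–3.
T vs R: T wins 6–3.
P vs R: P wins 5–4.
No candidate beats all others: Q beats U beats R beats Q, a majority cycle.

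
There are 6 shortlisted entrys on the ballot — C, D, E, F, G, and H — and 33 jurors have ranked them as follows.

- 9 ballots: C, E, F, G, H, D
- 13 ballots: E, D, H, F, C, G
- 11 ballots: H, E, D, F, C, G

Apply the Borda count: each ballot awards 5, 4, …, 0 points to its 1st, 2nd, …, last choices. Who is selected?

E

Borda scores:
  C: 9·5 + 13·1 + 11·1 = 69
  D: 9·0 + 13·4 + 11·3 = 85
  E: 9·4 + 13·5 + 11·4 = 145
  F: 9·3 + 13·2 + 11·2 = 75
  G: 9·2 + 13·0 + 11·0 = 18
  H: 9·1 + 13·3 + 11·5 = 103
E has the highest total.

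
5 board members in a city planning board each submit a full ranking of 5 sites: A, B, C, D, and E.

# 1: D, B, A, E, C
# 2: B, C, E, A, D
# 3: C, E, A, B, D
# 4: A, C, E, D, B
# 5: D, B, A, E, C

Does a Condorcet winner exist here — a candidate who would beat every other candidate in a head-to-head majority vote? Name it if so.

None — there is no Condorcet winner

Head-to-head results (5 voters total):
A vs B: B wins 3–2.
A vs C: A wins 3–2.
A vs D: A wins 3–2.
A vs E: A wins 3–2.
B vs C: B wins 3–2.
B vs D: D wins 3–2.
B vs E: B wins 3–2.
C vs D: C wins 3–2.
C vs E: C wins 3–2.
D vs E: E wins 3–2.
No candidate beats all others: A beats D beats B beats A, a majority cycle.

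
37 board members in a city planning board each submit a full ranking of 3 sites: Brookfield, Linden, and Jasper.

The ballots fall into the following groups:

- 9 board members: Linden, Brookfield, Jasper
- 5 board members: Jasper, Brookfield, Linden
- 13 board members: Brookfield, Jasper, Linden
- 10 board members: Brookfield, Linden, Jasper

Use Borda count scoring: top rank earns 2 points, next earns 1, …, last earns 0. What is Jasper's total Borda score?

Borda scores:
  Brookfield: 9·1 + 5·1 + 13·2 + 10·2 = 60
  Linden: 9·2 + 5·0 + 13·0 + 10·1 = 28
  Jasper: 9·0 + 5·2 + 13·1 + 10·0 = 23

23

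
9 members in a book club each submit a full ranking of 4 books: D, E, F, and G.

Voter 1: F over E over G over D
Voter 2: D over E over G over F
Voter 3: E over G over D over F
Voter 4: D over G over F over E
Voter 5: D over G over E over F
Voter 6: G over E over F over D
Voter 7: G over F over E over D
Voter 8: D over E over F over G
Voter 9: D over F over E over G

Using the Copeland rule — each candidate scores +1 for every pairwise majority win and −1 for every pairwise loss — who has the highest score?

Pairwise results:
  D vs E: D wins 5–4.
  D vs F: D wins 6–3.
  D vs G: D wins 5–4.
  E vs F: E wins 5–4.
  E vs G: E wins 5–4.
  F vs G: G wins 6–3.
Copeland scores (wins − losses):
  D: 3 − 0 = 3
  E: 2 − 1 = 1
  F: 0 − 3 = -3
  G: 1 − 2 = -1
D has the best Copeland score.

D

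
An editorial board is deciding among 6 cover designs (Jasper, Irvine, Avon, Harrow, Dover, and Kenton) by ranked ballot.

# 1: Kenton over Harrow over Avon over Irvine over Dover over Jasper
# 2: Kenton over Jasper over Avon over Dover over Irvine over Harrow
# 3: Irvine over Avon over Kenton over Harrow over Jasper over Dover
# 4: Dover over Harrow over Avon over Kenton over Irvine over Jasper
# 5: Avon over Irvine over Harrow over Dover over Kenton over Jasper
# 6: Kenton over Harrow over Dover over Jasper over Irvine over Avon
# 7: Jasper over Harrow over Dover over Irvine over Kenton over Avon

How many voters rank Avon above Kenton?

Ballots ranking Avon above Kenton: 3.
Ballots ranking Kenton above Avon: 4.
So 3 of 7 voters prefer Avon to Kenton.

3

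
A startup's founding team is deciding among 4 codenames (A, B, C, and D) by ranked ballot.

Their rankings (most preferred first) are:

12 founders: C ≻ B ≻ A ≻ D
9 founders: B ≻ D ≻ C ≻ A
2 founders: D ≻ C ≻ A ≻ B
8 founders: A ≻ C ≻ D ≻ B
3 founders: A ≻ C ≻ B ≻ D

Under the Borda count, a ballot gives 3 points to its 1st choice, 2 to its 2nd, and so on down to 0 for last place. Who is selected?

Borda scores:
  A: 12·1 + 9·0 + 2·1 + 8·3 + 3·3 = 47
  B: 12·2 + 9·3 + 2·0 + 8·0 + 3·1 = 54
  C: 12·3 + 9·1 + 2·2 + 8·2 + 3·2 = 71
  D: 12·0 + 9·2 + 2·3 + 8·1 + 3·0 = 32
C has the highest total.

C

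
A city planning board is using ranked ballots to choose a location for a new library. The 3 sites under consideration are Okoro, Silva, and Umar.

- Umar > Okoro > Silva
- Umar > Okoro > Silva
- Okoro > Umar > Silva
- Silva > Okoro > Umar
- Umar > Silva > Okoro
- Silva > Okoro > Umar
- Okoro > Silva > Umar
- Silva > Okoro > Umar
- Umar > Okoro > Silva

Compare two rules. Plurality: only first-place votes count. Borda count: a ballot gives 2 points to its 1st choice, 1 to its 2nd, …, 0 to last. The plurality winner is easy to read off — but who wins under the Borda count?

Plurality first-place counts: Okoro 2, Silva 3, Umar 4 → Umar.
Borda totals: Okoro 10, Silva 8, Umar 9 → Okoro.

Okoro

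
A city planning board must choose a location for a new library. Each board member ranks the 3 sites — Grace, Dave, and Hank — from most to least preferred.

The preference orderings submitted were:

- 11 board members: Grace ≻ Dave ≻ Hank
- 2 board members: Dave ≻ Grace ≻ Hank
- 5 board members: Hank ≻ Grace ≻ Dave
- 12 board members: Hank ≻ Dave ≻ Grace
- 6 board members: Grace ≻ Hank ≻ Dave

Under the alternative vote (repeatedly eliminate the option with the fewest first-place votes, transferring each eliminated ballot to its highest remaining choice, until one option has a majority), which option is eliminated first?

Dave

Round 1: Grace 17, Hank 17, Dave 2. Dave has the fewest and is eliminated.
Round 2: Grace 19, Hank 17. Grace has a majority.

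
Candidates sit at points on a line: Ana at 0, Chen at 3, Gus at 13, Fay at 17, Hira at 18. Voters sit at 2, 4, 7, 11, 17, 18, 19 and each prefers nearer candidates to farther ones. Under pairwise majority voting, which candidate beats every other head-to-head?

Gus

With single-peaked preferences on a line, the Condorcet winner is the candidate closest to the median voter.
The median voter (position 11) is closest to Gus at 13.
Check: Gus vs Hira — voters closer to Gus: 4 of 7.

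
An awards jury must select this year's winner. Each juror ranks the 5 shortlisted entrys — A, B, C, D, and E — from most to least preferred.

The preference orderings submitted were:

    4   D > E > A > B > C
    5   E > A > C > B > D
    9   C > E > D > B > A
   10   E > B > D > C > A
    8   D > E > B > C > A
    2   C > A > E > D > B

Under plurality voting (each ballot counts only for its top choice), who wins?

E

First-place vote totals:
  A: 0
  B: 0
  C: 11
  D: 12
  E: 15
E has the most first-place votes.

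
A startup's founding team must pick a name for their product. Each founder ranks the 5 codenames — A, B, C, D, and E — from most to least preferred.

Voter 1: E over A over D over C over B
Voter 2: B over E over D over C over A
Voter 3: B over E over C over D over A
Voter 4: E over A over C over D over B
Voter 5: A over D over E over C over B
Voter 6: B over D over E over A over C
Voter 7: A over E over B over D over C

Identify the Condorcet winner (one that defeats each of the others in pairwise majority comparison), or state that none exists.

Head-to-head results (7 voters total):
A vs B: A wins 4–3.
A vs C: A wins 5–2.
A vs D: A wins 4–3.
A vs E: E wins 5–2.
B vs C: B wins 4–3.
B vs D: B wins 4–3.
B vs E: E wins 4–3.
C vs D: D wins 5–2.
C vs E: E wins 7–0.
D vs E: E wins 5–2.
E beats each rival — A (5–2), B (4–3), C (7–0), D (5–2) — so E is the Condorcet winner.

E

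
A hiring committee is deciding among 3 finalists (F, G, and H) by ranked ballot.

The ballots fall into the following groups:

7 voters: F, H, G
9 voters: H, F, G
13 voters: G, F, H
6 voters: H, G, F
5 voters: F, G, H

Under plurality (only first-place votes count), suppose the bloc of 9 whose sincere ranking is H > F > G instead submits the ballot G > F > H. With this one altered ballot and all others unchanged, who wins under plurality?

First-place totals with the altered ballot: F 12, G 22, H 6.
The switch changes the winner from H to G.

G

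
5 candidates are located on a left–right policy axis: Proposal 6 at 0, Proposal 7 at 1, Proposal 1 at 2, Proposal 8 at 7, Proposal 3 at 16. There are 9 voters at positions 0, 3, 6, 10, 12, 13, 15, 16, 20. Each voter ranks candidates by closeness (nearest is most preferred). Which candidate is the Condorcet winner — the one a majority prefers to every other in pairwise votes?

Proposal 3

With single-peaked preferences on a line, the Condorcet winner is the candidate closest to the median voter.
The median voter (position 12) is closest to Proposal 3 at 16.
Check: Proposal 3 vs Proposal 8 — voters closer to Proposal 3: 5 of 9.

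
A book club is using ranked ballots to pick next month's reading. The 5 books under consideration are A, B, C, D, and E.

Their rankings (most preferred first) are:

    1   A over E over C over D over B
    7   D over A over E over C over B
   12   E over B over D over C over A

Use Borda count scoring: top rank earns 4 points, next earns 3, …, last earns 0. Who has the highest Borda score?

E

Borda scores:
  A: 4 + 7·3 + 12·0 = 25
  B: 0 + 7·0 + 12·3 = 36
  C: 2 + 7·1 + 12·1 = 21
  D: 1 + 7·4 + 12·2 = 53
  E: 3 + 7·2 + 12·4 = 65
E has the highest total.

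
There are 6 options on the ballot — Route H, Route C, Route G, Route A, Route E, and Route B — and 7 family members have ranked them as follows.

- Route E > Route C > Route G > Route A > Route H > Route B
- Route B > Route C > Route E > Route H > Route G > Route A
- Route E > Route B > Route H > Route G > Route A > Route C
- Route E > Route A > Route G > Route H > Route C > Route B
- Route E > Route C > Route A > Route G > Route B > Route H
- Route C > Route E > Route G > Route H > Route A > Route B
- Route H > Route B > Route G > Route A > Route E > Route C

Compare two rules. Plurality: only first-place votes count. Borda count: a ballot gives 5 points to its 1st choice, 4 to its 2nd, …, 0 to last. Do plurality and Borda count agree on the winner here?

Yes

Plurality first-place counts: Route H 1, Route C 1, Route G 0, Route A 0, Route E 4, Route B 1 → Route E.
Borda totals: Route H 15, Route C 18, Route G 17, Route A 13, Route E 28, Route B 14 → Route E.
The two rules agree on Route E.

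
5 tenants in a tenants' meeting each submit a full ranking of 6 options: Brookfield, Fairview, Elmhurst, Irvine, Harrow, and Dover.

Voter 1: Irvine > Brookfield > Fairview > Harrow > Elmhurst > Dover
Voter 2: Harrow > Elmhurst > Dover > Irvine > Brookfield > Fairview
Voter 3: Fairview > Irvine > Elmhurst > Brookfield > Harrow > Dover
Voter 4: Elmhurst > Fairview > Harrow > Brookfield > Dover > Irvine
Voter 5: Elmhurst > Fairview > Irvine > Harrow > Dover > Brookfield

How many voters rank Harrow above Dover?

Ballots ranking Harrow above Dover: 5.
Ballots ranking Dover above Harrow: 0.
So 5 of 5 voters prefer Harrow to Dover.

5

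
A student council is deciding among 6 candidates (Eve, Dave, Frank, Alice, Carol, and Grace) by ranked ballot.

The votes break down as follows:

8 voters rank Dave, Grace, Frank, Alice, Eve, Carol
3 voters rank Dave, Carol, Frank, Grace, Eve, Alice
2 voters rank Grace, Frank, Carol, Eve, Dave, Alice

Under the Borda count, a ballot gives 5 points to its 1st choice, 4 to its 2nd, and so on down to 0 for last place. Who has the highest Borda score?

Dave

Borda scores:
  Eve: 8·1 + 3·1 + 2·2 = 15
  Dave: 8·5 + 3·5 + 2·1 = 57
  Frank: 8·3 + 3·3 + 2·4 = 41
  Alice: 8·2 + 3·0 + 2·0 = 16
  Carol: 8·0 + 3·4 + 2·3 = 18
  Grace: 8·4 + 3·2 + 2·5 = 48
Dave has the highest total.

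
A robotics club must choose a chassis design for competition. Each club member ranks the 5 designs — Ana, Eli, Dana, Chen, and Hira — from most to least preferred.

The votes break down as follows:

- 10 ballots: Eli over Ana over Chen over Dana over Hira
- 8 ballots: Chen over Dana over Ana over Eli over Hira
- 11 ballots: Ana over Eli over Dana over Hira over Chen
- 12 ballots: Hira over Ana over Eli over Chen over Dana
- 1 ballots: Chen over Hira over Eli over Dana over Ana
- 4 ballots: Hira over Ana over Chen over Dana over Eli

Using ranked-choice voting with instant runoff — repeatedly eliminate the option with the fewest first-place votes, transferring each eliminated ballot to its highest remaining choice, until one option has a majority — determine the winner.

Round 1: Hira 16, Ana 11, Eli 10, Chen 9, Dana 0. Dana has the fewest and is eliminated.
Round 2: Hira 16, Ana 11, Eli 10, Chen 9. Chen has the fewest and is eliminated.
Round 3: Ana 19, Hira 17, Eli 10. Eli has the fewest and is eliminated.
Round 4: Ana 29, Hira 17. Ana has a majority.

Ana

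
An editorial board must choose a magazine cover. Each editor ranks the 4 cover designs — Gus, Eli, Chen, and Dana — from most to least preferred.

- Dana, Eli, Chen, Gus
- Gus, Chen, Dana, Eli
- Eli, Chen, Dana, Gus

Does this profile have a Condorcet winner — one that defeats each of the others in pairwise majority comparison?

Head-to-head results (3 voters total):
Gus vs Eli: Eli wins 2–1.
Gus vs Chen: Chen wins 2–1.
Gus vs Dana: Dana wins 2–1.
Eli vs Chen: Eli wins 2–1.
Eli vs Dana: Dana wins 2–1.
Chen vs Dana: Chen wins 2–1.
No candidate beats all others: Eli beats Chen beats Dana beats Eli, a majority cycle.

No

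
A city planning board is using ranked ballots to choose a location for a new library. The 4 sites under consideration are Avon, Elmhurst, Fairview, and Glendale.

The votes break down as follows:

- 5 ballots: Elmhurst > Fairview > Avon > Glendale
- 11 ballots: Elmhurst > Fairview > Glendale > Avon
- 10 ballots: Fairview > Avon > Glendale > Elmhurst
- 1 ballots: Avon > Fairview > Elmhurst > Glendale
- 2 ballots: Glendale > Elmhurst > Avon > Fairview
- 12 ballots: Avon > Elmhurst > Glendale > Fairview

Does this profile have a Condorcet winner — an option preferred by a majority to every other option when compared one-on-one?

Head-to-head results (41 voters total):
Avon vs Elmhurst: Avon wins 23–18.
Avon vs Fairview: Fairview wins 26–15.
Avon vs Glendale: Avon wins 28–13.
Elmhurst vs Fairview: Elmhurst wins 30–11.
Elmhurst vs Glendale: Elmhurst wins 29–12.
Fairview vs Glendale: Fairview wins 27–14.
No candidate beats all others: Avon beats Elmhurst beats Fairview beats Avon, a majority cycle.

No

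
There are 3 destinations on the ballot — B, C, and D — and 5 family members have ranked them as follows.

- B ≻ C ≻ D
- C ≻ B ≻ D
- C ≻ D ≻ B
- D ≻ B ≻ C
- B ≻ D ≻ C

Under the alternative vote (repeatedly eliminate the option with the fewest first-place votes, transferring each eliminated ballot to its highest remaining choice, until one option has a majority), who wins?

Round 1: B 2, C 2, D 1. D has the fewest and is eliminated.
Round 2: B 3, C 2. B has a majority.

B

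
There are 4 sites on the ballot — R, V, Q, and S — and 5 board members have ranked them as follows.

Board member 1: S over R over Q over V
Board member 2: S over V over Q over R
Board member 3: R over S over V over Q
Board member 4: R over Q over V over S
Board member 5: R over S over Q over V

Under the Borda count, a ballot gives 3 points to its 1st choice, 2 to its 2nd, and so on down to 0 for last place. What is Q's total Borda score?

Borda scores:
  R: 2 + 0 + 3 + 3 + 3 = 11
  V: 0 + 2 + 1 + 1 + 0 = 4
  Q: 1 + 1 + 0 + 2 + 1 = 5
  S: 3 + 3 + 2 + 0 + 2 = 10

5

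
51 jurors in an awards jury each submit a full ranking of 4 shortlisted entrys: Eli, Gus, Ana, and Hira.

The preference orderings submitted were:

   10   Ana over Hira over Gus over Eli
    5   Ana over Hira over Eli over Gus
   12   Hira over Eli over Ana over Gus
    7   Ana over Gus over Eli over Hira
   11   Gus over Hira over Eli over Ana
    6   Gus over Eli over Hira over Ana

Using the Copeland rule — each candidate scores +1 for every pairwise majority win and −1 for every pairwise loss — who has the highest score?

Hira

Pairwise results:
  Eli vs Gus: Gus wins 34–17.
  Eli vs Ana: Eli wins 29–22.
  Eli vs Hira: Hira wins 38–13.
  Gus vs Ana: Ana wins 34–17.
  Gus vs Hira: Hira wins 27–24.
  Ana vs Hira: Hira wins 29–22.
Copeland scores (wins − losses):
  Eli: 1 − 2 = -1
  Gus: 1 − 2 = -1
  Ana: 1 − 2 = -1
  Hira: 3 − 0 = 3
Hira has the best Copeland score.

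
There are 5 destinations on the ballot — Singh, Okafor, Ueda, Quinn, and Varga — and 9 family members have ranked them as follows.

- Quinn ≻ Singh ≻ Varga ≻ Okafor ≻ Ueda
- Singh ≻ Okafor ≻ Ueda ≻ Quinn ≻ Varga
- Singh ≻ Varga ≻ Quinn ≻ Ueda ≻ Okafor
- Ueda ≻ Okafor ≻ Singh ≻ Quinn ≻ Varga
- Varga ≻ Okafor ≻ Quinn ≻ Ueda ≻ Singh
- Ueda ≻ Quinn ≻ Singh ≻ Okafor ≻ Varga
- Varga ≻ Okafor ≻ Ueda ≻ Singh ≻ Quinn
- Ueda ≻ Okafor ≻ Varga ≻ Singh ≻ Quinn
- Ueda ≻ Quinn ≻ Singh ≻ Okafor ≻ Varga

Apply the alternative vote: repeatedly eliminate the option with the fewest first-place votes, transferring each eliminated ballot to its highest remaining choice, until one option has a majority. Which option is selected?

Ueda

Round 1: Ueda 4, Singh 2, Varga 2, Quinn 1, Okafor 0. Okafor has the fewest and is eliminated.
Round 2: Ueda 4, Singh 2, Varga 2, Quinn 1. Quinn has the fewest and is eliminated.
Round 3: Ueda 4, Singh 3, Varga 2. Varga has the fewest and is eliminated.
Round 4: Ueda 6, Singh 3. Ueda has a majority.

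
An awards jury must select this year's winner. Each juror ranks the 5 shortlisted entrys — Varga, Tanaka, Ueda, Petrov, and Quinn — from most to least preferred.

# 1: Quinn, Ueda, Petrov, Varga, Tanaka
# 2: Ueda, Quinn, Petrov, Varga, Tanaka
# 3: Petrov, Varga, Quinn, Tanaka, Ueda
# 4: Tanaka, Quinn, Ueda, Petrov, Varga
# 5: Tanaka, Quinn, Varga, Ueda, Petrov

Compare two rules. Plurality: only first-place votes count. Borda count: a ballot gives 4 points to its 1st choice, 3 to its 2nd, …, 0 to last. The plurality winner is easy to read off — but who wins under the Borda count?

Plurality first-place counts: Varga 0, Tanaka 2, Ueda 1, Petrov 1, Quinn 1 → Tanaka.
Borda totals: Varga 7, Tanaka 9, Ueda 10, Petrov 9, Quinn 15 → Quinn.

Quinn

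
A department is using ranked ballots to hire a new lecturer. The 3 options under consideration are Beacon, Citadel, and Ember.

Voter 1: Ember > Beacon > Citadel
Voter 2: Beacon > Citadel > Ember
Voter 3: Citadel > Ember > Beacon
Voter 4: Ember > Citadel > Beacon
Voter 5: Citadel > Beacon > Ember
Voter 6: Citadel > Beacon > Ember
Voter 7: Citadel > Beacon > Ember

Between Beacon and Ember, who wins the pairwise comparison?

Beacon

Ballots ranking Beacon above Ember: 4.
Ballots ranking Ember above Beacon: 3.
Beacon wins the head-to-head, 4–3.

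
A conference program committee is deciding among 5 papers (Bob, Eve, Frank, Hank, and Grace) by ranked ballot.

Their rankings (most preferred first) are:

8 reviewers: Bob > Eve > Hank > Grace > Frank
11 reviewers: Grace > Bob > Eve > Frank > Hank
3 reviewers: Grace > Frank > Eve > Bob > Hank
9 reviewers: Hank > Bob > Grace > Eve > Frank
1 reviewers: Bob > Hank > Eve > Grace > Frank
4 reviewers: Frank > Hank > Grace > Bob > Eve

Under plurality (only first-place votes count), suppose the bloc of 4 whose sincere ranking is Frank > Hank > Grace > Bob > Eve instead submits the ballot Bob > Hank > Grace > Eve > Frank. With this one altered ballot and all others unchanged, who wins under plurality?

Grace

First-place totals with the altered ballot: Bob 13, Eve 0, Frank 0, Hank 9, Grace 14.
The winner is unchanged: still Grace.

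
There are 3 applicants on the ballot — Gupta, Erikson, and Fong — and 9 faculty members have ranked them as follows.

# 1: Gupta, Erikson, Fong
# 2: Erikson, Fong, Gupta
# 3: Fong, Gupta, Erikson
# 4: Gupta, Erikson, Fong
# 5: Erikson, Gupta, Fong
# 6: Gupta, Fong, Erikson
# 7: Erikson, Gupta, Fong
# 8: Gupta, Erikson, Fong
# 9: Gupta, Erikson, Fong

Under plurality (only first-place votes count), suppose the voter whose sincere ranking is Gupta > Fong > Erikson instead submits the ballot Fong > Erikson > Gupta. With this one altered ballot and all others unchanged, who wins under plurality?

Gupta

First-place totals with the altered ballot: Gupta 4, Erikson 3, Fong 2.
The winner is unchanged: still Gupta.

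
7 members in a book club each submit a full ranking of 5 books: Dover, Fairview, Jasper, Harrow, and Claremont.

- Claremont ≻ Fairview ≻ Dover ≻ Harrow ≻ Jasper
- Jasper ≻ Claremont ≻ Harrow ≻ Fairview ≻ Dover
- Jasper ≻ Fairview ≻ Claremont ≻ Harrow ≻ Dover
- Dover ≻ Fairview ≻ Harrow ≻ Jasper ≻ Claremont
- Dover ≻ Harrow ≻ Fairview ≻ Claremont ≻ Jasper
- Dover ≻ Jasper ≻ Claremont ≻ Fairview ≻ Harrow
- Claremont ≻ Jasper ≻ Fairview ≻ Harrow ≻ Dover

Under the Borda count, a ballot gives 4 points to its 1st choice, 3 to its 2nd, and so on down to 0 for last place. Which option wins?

Borda scores:
  Dover: 2 + 0 + 0 + 4 + 4 + 4 + 0 = 14
  Fairview: 3 + 1 + 3 + 3 + 2 + 1 + 2 = 15
  Jasper: 0 + 4 + 4 + 1 + 0 + 3 + 3 = 15
  Harrow: 1 + 2 + 1 + 2 + 3 + 0 + 1 = 10
  Claremont: 4 + 3 + 2 + 0 + 1 + 2 + 4 = 16
Claremont has the highest total.

Claremont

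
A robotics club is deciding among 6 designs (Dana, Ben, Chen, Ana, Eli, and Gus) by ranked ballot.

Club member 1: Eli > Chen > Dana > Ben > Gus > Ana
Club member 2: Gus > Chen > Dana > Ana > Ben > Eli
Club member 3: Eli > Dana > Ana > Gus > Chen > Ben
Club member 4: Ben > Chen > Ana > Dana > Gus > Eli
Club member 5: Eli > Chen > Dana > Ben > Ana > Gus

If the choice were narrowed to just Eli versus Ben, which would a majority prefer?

Eli

Ballots ranking Eli above Ben: 3.
Ballots ranking Ben above Eli: 2.
Eli wins the head-to-head, 3–2.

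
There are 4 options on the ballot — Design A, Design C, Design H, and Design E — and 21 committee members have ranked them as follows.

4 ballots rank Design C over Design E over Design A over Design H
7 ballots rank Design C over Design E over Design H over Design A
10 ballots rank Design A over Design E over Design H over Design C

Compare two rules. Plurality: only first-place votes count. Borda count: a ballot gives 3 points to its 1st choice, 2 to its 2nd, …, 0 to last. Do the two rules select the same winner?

No

Plurality first-place counts: Design A 10, Design C 11, Design H 0, Design E 0 → Design C.
Borda totals: Design A 34, Design C 33, Design H 17, Design E 42 → Design E.
The two rules disagree: plurality picks Design C, Borda picks Design E.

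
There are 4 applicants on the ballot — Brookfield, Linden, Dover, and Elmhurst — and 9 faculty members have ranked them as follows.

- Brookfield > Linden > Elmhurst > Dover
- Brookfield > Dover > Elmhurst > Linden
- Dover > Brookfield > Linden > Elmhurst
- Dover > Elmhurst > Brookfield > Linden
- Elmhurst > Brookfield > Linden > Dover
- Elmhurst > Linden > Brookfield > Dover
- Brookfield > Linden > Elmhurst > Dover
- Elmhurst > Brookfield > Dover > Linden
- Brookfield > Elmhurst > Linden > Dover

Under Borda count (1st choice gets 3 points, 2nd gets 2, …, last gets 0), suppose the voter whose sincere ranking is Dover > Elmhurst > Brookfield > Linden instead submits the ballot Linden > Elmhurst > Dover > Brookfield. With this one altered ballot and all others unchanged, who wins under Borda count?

Brookfield

Borda totals with the altered ballot: Brookfield 19, Linden 12, Dover 7, Elmhurst 16.
The winner is unchanged: still Brookfield.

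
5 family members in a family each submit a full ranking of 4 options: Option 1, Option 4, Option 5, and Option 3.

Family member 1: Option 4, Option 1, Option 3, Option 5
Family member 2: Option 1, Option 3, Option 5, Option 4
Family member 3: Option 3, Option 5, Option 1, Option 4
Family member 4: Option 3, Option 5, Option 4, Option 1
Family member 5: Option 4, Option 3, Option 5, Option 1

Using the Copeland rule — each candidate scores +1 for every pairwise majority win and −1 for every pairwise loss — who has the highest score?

Pairwise results:
  Option 1 vs Option 4: Option 4 wins 3–2.
  Option 1 vs Option 5: Option 5 wins 3–2.
  Option 1 vs Option 3: Option 3 wins 3–2.
  Option 4 vs Option 5: Option 5 wins 3–2.
  Option 4 vs Option 3: Option 3 wins 3–2.
  Option 5 vs Option 3: Option 3 wins 5–0.
Copeland scores (wins − losses):
  Option 1: 0 − 3 = -3
  Option 4: 1 − 2 = -1
  Option 5: 2 − 1 = 1
  Option 3: 3 − 0 = 3
Option 3 has the best Copeland score.

Option 3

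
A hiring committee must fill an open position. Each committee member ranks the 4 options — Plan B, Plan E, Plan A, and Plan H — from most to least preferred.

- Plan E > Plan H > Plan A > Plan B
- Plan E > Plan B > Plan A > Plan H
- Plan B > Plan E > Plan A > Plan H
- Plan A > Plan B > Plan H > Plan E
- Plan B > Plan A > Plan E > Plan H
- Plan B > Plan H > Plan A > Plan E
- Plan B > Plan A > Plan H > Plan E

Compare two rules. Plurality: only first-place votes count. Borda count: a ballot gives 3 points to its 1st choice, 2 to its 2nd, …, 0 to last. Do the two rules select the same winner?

Yes

Plurality first-place counts: Plan B 4, Plan E 2, Plan A 1, Plan H 0 → Plan B.
Borda totals: Plan B 16, Plan E 9, Plan A 11, Plan H 6 → Plan B.
The two rules agree on Plan B.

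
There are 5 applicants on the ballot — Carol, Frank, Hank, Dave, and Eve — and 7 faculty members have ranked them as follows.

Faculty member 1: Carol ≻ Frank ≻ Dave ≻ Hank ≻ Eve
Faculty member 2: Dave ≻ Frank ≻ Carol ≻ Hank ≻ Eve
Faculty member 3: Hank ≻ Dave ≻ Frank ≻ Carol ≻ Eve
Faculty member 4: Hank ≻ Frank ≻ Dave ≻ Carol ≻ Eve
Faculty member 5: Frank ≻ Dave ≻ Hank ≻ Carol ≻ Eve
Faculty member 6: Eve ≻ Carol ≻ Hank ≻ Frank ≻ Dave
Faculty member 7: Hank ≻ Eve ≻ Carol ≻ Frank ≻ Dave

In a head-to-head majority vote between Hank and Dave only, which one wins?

Hank

Ballots ranking Hank above Dave: 4.
Ballots ranking Dave above Hank: 3.
Hank wins the head-to-head, 4–3.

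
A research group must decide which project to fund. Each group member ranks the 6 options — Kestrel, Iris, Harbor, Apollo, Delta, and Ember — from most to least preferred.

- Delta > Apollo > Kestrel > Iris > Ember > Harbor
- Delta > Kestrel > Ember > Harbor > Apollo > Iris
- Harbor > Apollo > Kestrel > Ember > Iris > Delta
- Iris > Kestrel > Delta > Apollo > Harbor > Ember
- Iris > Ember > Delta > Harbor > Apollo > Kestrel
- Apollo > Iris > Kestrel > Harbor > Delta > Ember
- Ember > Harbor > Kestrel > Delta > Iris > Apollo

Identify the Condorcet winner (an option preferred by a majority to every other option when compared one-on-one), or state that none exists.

Head-to-head results (7 voters total):
Kestrel vs Iris: Kestrel wins 4–3.
Kestrel vs Harbor: Kestrel wins 4–3.
Kestrel vs Apollo: Apollo wins 4–3.
Kestrel vs Delta: Kestrel wins 4–3.
Kestrel vs Ember: Kestrel wins 5–2.
Iris vs Harbor: Iris wins 4–3.
Iris vs Apollo: Apollo wins 4–3.
Iris vs Delta: Iris wins 4–3.
Iris vs Ember: Iris wins 4–3.
Harbor vs Apollo: Harbor wins 4–3.
Harbor vs Delta: Delta wins 4–3.
Harbor vs Ember: Ember wins 4–3.
Apollo vs Delta: Delta wins 5–2.
Apollo vs Ember: Apollo wins 4–3.
Delta vs Ember: Delta wins 4–3.
No candidate beats all others: Kestrel beats Harbor beats Apollo beats Kestrel, a majority cycle.

No Condorcet winner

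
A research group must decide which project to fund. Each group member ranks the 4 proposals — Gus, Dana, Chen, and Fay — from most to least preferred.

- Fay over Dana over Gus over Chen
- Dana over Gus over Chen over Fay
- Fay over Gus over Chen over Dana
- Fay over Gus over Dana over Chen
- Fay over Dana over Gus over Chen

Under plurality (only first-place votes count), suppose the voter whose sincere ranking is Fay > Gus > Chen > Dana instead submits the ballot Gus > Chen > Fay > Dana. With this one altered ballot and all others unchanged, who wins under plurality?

Fay

First-place totals with the altered ballot: Gus 1, Dana 1, Chen 0, Fay 3.
The winner is unchanged: still Fay.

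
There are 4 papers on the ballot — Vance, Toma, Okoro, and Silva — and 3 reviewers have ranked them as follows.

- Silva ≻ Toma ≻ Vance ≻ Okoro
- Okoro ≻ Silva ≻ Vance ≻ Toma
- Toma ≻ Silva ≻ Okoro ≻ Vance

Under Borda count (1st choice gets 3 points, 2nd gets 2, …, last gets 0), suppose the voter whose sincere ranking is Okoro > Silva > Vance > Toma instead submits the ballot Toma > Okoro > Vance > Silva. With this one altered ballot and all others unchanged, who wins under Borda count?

Borda totals with the altered ballot: Vance 2, Toma 8, Okoro 3, Silva 5.
The switch changes the winner from Silva to Toma.

Toma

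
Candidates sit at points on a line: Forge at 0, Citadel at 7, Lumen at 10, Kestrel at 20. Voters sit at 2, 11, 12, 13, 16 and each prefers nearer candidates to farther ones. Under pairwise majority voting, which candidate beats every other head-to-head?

Lumen

With single-peaked preferences on a line, the Condorcet winner is the candidate closest to the median voter.
The median voter (position 12) is closest to Lumen at 10.
Check: Lumen vs Citadel — voters closer to Lumen: 4 of 5.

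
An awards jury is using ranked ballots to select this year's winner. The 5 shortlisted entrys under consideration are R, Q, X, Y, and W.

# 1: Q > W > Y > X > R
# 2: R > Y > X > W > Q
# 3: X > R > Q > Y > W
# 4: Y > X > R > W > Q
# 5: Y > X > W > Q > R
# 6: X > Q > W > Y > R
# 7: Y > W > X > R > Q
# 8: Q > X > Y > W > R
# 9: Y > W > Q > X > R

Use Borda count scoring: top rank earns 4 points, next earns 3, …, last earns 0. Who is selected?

Borda scores:
  R: 0 + 4 + 3 + 2 + 0 + 0 + 1 + 0 + 0 = 10
  Q: 4 + 0 + 2 + 0 + 1 + 3 + 0 + 4 + 2 = 16
  X: 1 + 2 + 4 + 3 + 3 + 4 + 2 + 3 + 1 = 23
  Y: 2 + 3 + 1 + 4 + 4 + 1 + 4 + 2 + 4 = 25
  W: 3 + 1 + 0 + 1 + 2 + 2 + 3 + 1 + 3 = 16
Y has the highest total.

Y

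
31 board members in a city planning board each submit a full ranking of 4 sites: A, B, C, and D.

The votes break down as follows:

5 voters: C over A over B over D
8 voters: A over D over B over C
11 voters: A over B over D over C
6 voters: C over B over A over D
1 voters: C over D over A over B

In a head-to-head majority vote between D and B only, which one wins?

B

Ballots ranking D above B: 8+1 = 9.
Ballots ranking B above D: 5+11+6 = 22.
B wins the head-to-head, 22–9.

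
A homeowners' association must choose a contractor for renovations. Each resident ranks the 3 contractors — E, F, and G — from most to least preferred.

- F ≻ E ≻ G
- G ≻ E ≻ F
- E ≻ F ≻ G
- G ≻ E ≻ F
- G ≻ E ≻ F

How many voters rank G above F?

Ballots ranking G above F: 3.
Ballots ranking F above G: 2.
So 3 of 5 voters prefer G to F.

3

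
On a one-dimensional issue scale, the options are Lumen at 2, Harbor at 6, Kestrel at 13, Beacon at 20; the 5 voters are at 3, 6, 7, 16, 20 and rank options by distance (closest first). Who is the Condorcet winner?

With single-peaked preferences on a line, the Condorcet winner is the candidate closest to the median voter.
The median voter (position 7) is closest to Harbor at 6.
Check: Harbor vs Kestrel — voters closer to Harbor: 3 of 5.

Harbor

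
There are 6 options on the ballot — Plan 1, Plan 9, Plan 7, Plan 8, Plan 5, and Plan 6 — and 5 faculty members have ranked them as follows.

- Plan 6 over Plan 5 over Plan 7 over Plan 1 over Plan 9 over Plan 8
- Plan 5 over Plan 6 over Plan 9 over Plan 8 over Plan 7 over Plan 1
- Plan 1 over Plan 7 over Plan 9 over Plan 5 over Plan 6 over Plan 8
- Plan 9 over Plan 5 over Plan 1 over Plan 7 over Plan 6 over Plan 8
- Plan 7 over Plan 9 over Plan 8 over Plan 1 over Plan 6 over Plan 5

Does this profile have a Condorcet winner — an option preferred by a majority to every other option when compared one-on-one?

No

Head-to-head results (5 voters total):
Plan 1 vs Plan 9: Plan 9 wins 3–2.
Plan 1 vs Plan 7: Plan 7 wins 3–2.
Plan 1 vs Plan 8: Plan 1 wins 3–2.
Plan 1 vs Plan 5: Plan 5 wins 3–2.
Plan 1 vs Plan 6: Plan 1 wins 3–2.
Plan 9 vs Plan 7: Plan 7 wins 3–2.
Plan 9 vs Plan 8: Plan 9 wins 5–0.
Plan 9 vs Plan 5: Plan 9 wins 3–2.
Plan 9 vs Plan 6: Plan 9 wins 3–2.
Plan 7 vs Plan 8: Plan 7 wins 4–1.
Plan 7 vs Plan 5: Plan 5 wins 3–2.
Plan 7 vs Plan 6: Plan 7 wins 3–2.
Plan 8 vs Plan 5: Plan 5 wins 4–1.
Plan 8 vs Plan 6: Plan 6 wins 4–1.
Plan 5 vs Plan 6: Plan 5 wins 3–2.
No candidate beats all others: Plan 9 beats Plan 5 beats Plan 7 beats Plan 9, a majority cycle.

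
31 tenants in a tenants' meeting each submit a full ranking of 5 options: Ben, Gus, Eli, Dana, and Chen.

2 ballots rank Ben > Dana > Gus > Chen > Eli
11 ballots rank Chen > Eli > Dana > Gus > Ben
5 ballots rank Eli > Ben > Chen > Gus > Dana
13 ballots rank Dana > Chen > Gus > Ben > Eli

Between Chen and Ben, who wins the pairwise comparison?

Chen

Ballots ranking Chen above Ben: 11+13 = 24.
Ballots ranking Ben above Chen: 2+5 = 7.
Chen wins the head-to-head, 24–7.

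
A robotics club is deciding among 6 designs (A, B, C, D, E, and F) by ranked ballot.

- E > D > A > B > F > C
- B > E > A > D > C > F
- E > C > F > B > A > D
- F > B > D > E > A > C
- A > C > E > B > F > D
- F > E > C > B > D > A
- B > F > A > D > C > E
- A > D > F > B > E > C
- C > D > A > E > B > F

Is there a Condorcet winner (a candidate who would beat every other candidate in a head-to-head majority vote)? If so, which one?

Head-to-head results (9 voters total):
A vs B: B wins 5–4.
A vs C: A wins 6–3.
A vs D: A wins 5–4.
A vs E: E wins 5–4.
A vs F: A wins 5–4.
B vs C: B wins 5–4.
B vs D: B wins 6–3.
B vs E: E wins 5–4.
B vs F: B wins 5–4.
C vs D: D wins 5–4.
C vs E: E wins 6–3.
C vs F: F wins 5–4.
D vs E: E wins 5–4.
D vs F: F wins 5–4.
E vs F: E wins 5–4.
E beats each rival — A (5–4), B (5–4), C (6–3), D (5–4), F (5–4) — so E is the Condorcet winner.

E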